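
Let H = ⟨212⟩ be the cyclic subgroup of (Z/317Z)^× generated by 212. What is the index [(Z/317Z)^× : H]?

4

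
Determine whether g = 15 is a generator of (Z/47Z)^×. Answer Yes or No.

φ(47) = 47 − 1 = 46 = 2 · 23.
Test 15^(46/q) mod 47 for each prime factor q of 46:
15^23 ≡ 46 (mod 47)  [q = 2: ≢ 1 ✓]
15^2 ≡ 37 (mod 47)  [q = 23: ≢ 1 ✓]
All checks pass, so 15 has order 46 and is a primitive root modulo 47.

Yes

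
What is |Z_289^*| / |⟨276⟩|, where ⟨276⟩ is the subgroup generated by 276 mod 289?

4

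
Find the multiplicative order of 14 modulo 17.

16

Since 14 ∈ (Z/17Z)^×, its order divides φ(17) = 17 − 1 = 16 = 2^4.
Divisors of 16: 1, 2, 4, 8, 16.
Check 14^d mod 17 for each divisor in increasing order:
14^1 ≡ 14 (mod 17)
14^2 ≡ 9 (mod 17)
14^4 ≡ 13 (mod 17)
14^8 ≡ 16 (mod 17)
14^16 ≡ 1 (mod 17) ✓
So ord_17(14) = 16.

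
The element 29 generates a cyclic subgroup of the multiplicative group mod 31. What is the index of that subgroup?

3

The order of 29 must divide φ(31) = 31 − 1 = 30 = 2 · 3 · 5.
Divisors of 30: 1, 2, 3, 5, 6, 10, 15, 30.
Evaluate successive powers at the divisors of 30:
29^1 ≡ 29
29^2 ≡ 4
29^3 ≡ 23
29^5 ≡ 30
29^6 ≡ 2
29^10 ≡ 1
The order of 29 is 10, so the subgroup it generates has 10 elements.
[(Z/31Z)^× : ⟨29⟩] = 30/10 = 3.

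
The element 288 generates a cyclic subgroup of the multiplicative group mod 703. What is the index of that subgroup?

The order of 288 must divide φ(703) = φ(19·37) = (19−1)·(37−1) = 18·36 = 648 = 2^3 · 3^4.
Divisors of 648: 1, 2, 3, 4, 6, 8, 9, 12, 18, 24, 27, 36, 54, 72, 81, 108, 162, 216, 324, 648.
Evaluate successive powers at the divisors of 648:
288^1 ≡ 288
288^2 ≡ 693
288^3 ≡ 635
288^4 ≡ 100
288^6 ≡ 406
288^8 ≡ 158
288^9 ≡ 512
288^12 ≡ 334
288^18 ≡ 628
288^24 ≡ 482
288^27 ≡ 265
288^36 ≡ 1
So ord_703(288) = 36, hence |⟨288⟩| = 36.
[(Z/703Z)^× : ⟨288⟩] = 648/36 = 18.

18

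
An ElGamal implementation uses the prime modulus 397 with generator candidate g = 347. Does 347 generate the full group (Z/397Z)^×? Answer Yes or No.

Yes

φ(397) = 397 − 1 = 396 = 2^2 · 3^2 · 11.
347 is a primitive root mod 397 iff 347^(φ(397)/q) ≢ 1 for every prime q | φ(397), i.e. q ∈ {2, 3, 11}.
347^198 ≡ 396 (mod 397)  [q = 2: ≢ 1 ✓]
347^132 ≡ 34 (mod 397)  [q = 3: ≢ 1 ✓]
347^36 ≡ 99 (mod 397)  [q = 11: ≢ 1 ✓]
Every test exponent gives a nontrivial residue, hence 347 generates the full group.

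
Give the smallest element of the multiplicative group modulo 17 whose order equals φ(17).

3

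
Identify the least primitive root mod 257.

3

φ(257) = 257 − 1 = 256 = 2^8.
Test candidates g = 2, 3, … against the prime factors q ∈ {2} of φ(257): g is a generator iff g^(256/q) ≢ 1 for every such q.
g = 2: 2^128 ≡ 1 — hits 1, so not a primitive root.
g = 3: 3^128 ≡ 256 — none is 1, so 3 is a primitive root.
Hence the least primitive root of 257 is 3.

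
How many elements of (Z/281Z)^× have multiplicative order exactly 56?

24

φ(281) = 281 − 1 = 280 = 2^3 · 5 · 7.
Since (Z/281Z)^× is cyclic of order 280, the number of elements of order d is φ(d) when d | 280 and 0 otherwise.
56 = 2^3 · 7 divides 280, and φ(56) = 24.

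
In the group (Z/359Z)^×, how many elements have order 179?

178

φ(359) = 359 − 1 = 358 = 2 · 179.
(Z/359Z)^× is cyclic (|G| = 358); a cyclic group of order m has exactly φ(d) elements of each order d | m, and none otherwise.
179 | 358, and φ(179) = 179 − 1 = 178.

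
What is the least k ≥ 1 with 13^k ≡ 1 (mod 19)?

18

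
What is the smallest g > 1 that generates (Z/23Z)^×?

5

φ(23) = 23 − 1 = 22 = 2 · 11.
Test candidates g = 2, 3, … against the prime factors q ∈ {2, 11} of φ(23): g is a generator iff g^(22/q) ≢ 1 for every such q.
g = 2: 2^11 ≡ 1 — hits 1, so not a primitive root.
g = 3: 3^11 ≡ 1 — hits 1, so not a primitive root.
g = 4: 4^11 ≡ 1 — hits 1, so not a primitive root.
g = 5: 5^11 ≡ 22; 5^2 ≡ 2 — none is 1, so 5 is a primitive root.
So 5 is the smallest generator of (Z/23Z)^×.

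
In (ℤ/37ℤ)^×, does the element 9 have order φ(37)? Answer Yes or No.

No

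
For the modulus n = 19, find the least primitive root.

2

φ(19) = 19 − 1 = 18 = 2 · 3^2.
g is a primitive root iff g^(18/q) ≢ 1 (mod 19) for each prime q ∈ {2, 3}.
g = 2: 2^9 ≡ 18; 2^6 ≡ 7 — none is 1, so 2 is a primitive root.
Hence the least primitive root of 19 is 2.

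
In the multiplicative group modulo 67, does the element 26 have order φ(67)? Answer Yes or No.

No

φ(67) = 67 − 1 = 66 = 2 · 3 · 11.
It suffices to check that the order of 26 is not a proper divisor of 66: compute 26^(66/q) for q ∈ {2, 3, 11}.
26^33 ≡ 1 (mod 67)  [q = 2: ≡ 1 ✗]
26^22 ≡ 29 (mod 67)  [q = 3: ≢ 1 ✓]
26^6 ≡ 15 (mod 67)  [q = 11: ≢ 1 ✓]
The check at q = 2 fails, so 26 generates a proper subgroup.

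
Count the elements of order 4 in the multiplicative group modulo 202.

2

φ(202) = φ(2)·φ(101) = 1·100 = 100 = 2^2 · 5^2.
Since (Z/202Z)^× is cyclic of order 100, the number of elements of order d is φ(d) when d | 100 and 0 otherwise.
4 = 2^2 divides 100, and φ(4) = 2.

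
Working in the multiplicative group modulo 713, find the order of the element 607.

Since 607 ∈ (Z/713Z)^×, its order divides φ(713) = φ(23·31) = (23−1)·(31−1) = 22·30 = 660 = 2^2 · 3 · 5 · 11.
Divisors of 660: 1, 2, 3, 4, 5, 6, 10, 11, 12, 15, 20, 22, 30, 33, 44, 55, 60, 66, 110, 132, 165, 220, 330, 660.
Compute 607^d (mod 713) for the divisors d until we hit 1:
607^1 ≡ 607
607^2 ≡ 541
607^3 ≡ 407
607^4 ≡ 351
607^5 ≡ 583
607^6 ≡ 233
607^10 ≡ 501
607^11 ≡ 369
607^12 ≡ 101
607^15 ≡ 466
607^20 ≡ 25
607^22 ≡ 691
607^30 ≡ 404
607^33 ≡ 438
607^44 ≡ 484
607^55 ≡ 346
607^60 ≡ 652
607^66 ≡ 47
607^110 ≡ 645
607^132 ≡ 70
607^165 ≡ 1
The smallest such exponent is 165, so the order of 607 is 165.

165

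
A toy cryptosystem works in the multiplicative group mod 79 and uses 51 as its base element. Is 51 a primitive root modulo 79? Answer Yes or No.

No

φ(79) = 79 − 1 = 78 = 2 · 3 · 13.
An element g generates (Z/79Z)^× iff g^(78/q) ≢ 1 (mod 79) for each prime q ∈ {2, 3, 13}.
51^39 ≡ 1 (mod 79)  [q = 2: ≡ 1 ✗]
51^26 ≡ 23 (mod 79)  [q = 3: ≢ 1 ✓]
51^6 ≡ 21 (mod 79)  [q = 13: ≢ 1 ✓]
The check at q = 2 fails, so 51 generates a proper subgroup.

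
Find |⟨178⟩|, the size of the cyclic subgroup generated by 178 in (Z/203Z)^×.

By Lagrange's theorem, ord_203(178) divides φ(203) = φ(7·29) = (7−1)·(29−1) = 6·28 = 168 = 2^3 · 3 · 7.
Divisors of 168: 1, 2, 3, 4, 6, 7, 8, 12, 14, 21, 24, 28, 42, 56, 84, 168.
Check 178^d mod 203 for each divisor in increasing order:
178^1 ≡ 178 (mod 203)
178^2 ≡ 16 (mod 203)
178^3 ≡ 6 (mod 203)
178^4 ≡ 53 (mod 203)
178^6 ≡ 36 (mod 203)
178^7 ≡ 115 (mod 203)
178^8 ≡ 170 (mod 203)
178^12 ≡ 78 (mod 203)
178^14 ≡ 30 (mod 203)
178^21 ≡ 202 (mod 203)
178^24 ≡ 197 (mod 203)
178^28 ≡ 88 (mod 203)
178^42 ≡ 1 (mod 203) ✓
Hence ord(178) = 42.

42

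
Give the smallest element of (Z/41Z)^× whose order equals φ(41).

φ(41) = 41 − 1 = 40 = 2^3 · 5.
g is a primitive root iff g^(40/q) ≢ 1 (mod 41) for each prime q ∈ {2, 5}.
g = 2: 2^20 ≡ 1 — hits 1, so not a primitive root.
g = 3: 3^20 ≡ 40; 3^8 ≡ 1 — hits 1, so not a primitive root.
g = 4: 4^20 ≡ 1 — hits 1, so not a primitive root.
g = 5: 5^20 ≡ 1 — hits 1, so not a primitive root.
g = 6: 6^20 ≡ 40; 6^8 ≡ 10 — none is 1, so 6 is a primitive root.
The smallest primitive root modulo 41 is 6.

6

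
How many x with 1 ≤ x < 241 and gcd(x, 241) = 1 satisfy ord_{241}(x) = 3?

2

φ(241) = 241 − 1 = 240 = 2^4 · 3 · 5.
(Z/241Z)^× is cyclic (|G| = 240); a cyclic group of order m has exactly φ(d) elements of each order d | m, and none otherwise.
3 | 240, and φ(3) = 3 − 1 = 2.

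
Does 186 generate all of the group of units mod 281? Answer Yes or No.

Yes

φ(281) = 281 − 1 = 280 = 2^3 · 5 · 7.
It suffices to check that the order of 186 is not a proper divisor of 280: compute 186^(280/q) for q ∈ {2, 5, 7}.
186^140 ≡ 280 (mod 281)  [q = 2: ≢ 1 ✓]
186^56 ≡ 90 (mod 281)  [q = 5: ≢ 1 ✓]
186^40 ≡ 249 (mod 281)  [q = 7: ≢ 1 ✓]
None equal 1, so ord_281(186) = 280: 186 is a primitive root.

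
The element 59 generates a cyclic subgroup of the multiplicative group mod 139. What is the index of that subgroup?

ord(59) | φ(139) = 139 − 1 = 138 = 2 · 3 · 23.
Divisors of 138: 1, 2, 3, 6, 23, 46, 69, 138.
Check 59^d mod 139 for each divisor in increasing order:
59^1 ≡ 59
59^2 ≡ 6
59^3 ≡ 76
59^6 ≡ 77
59^23 ≡ 138
59^46 ≡ 1
Thus |⟨59⟩| = ord(59) = 46.
[(Z/139Z)^× : ⟨59⟩] = 138/46 = 3.

3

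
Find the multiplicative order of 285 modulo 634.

Since 285 ∈ (Z/634Z)^×, its order divides φ(634) = φ(2)·φ(317) = 1·316 = 316 = 2^2 · 79.
Divisors of 316: 1, 2, 4, 79, 158, 316.
Compute 285^d (mod 634) for the divisors d until we hit 1:
285^1 ≡ 285 (mod 634)
285^2 ≡ 73 (mod 634)
285^4 ≡ 257 (mod 634)
285^79 ≡ 431 (mod 634)
285^158 ≡ 633 (mod 634)
285^316 ≡ 1 (mod 634) ✓
So ord_634(285) = 316.

316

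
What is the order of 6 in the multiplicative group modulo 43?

3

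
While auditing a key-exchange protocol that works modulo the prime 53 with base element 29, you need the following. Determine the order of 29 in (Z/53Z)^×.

26

By Lagrange's theorem, ord_53(29) divides φ(53) = 53 − 1 = 52 = 2^2 · 13.
Divisors of 52: 1, 2, 4, 13, 26, 52.
Compute 29^d (mod 53) for the divisors d until we hit 1:
29^1 ≡ 29
29^2 ≡ 46
29^4 ≡ 49
29^13 ≡ 52
29^26 ≡ 1
So ord_53(29) = 26.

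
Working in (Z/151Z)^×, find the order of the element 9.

The order of 9 must divide φ(151) = 151 − 1 = 150 = 2 · 3 · 5^2.
Divisors of 150: 1, 2, 3, 5, 6, 10, 15, 25, 30, 50, 75, 150.
Test each divisor d:
9^1 ≡ 9 (mod 151)
9^2 ≡ 81 (mod 151)
9^3 ≡ 125 (mod 151)
9^5 ≡ 8 (mod 151)
9^6 ≡ 72 (mod 151)
9^10 ≡ 64 (mod 151)
9^15 ≡ 59 (mod 151)
9^25 ≡ 1 (mod 151) ✓
Therefore the multiplicative order of 9 modulo 151 is 25.

25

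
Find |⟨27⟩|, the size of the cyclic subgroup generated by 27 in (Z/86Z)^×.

Since 27 ∈ (Z/86Z)^×, its order divides φ(86) = φ(2)·φ(43) = 1·42 = 42 = 2 · 3 · 7.
Divisors of 42: 1, 2, 3, 6, 7, 14, 21, 42.
Compute 27^d (mod 86) for the divisors d until we hit 1:
27^1 ≡ 27 (mod 86)
27^2 ≡ 41 (mod 86)
27^3 ≡ 75 (mod 86)
27^6 ≡ 35 (mod 86)
27^7 ≡ 85 (mod 86)
27^14 ≡ 1 (mod 86) ✓
The smallest such exponent is 14, so the order of 27 is 14.

14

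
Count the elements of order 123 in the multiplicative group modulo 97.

φ(97) = 97 − 1 = 96 = 2^5 · 3.
Since (Z/97Z)^× is cyclic of order 96, the number of elements of order d is φ(d) when d | 96 and 0 otherwise.
123 does not divide 96, so no element of (Z/97Z)^× has order 123.

0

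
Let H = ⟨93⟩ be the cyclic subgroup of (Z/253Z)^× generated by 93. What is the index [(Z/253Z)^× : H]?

44

ord(93) | φ(253) = φ(11·23) = (11−1)·(23−1) = 10·22 = 220 = 2^2 · 5 · 11.
Divisors of 220: 1, 2, 4, 5, 10, 11, 20, 22, 44, 55, 110, 220.
Test each divisor d:
93^1 ≡ 93
93^2 ≡ 47
93^4 ≡ 185
93^5 ≡ 1
So ord_253(93) = 5, hence |⟨93⟩| = 5.
The index is φ(253) / ord(93) = 220 / 5 = 44.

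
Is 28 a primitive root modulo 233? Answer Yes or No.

No

φ(233) = 233 − 1 = 232 = 2^3 · 29.
An element g generates (Z/233Z)^× iff g^(232/q) ≢ 1 (mod 233) for each prime q ∈ {2, 29}.
28^116 ≡ 1 (mod 233)  [q = 2: ≡ 1 ✗]
28^8 ≡ 4 (mod 233)  [q = 29: ≢ 1 ✓]
28^116 ≡ 1 shows ord(28) | 116, strictly less than φ(233); not a primitive root.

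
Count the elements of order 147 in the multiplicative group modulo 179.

φ(179) = 179 − 1 = 178 = 2 · 89.
Since (Z/179Z)^× is cyclic of order 178, the number of elements of order d is φ(d) when d | 178 and 0 otherwise.
Since 147 ∤ 178, the count is 0.

0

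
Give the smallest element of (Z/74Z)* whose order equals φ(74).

5

φ(74) = φ(2)·φ(37) = 1·36 = 36 = 2^2 · 3^2.
Test candidates g = 2, 3, … against the prime factors q ∈ {2, 3} of φ(74): g is a generator iff g^(36/q) ≢ 1 for every such q.
g = 2: gcd(2, 74) = 2 > 1, not a unit — skip.
g = 3: 3^18 ≡ 1 — hits 1, so not a primitive root.
g = 4: gcd(4, 74) = 2 > 1, not a unit — skip.
g = 5: 5^18 ≡ 73; 5^12 ≡ 47 — none is 1, so 5 is a primitive root.
So 5 is the smallest generator of (Z/74Z)^×.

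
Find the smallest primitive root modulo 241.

7

φ(241) = 241 − 1 = 240 = 2^4 · 3 · 5.
Test candidates g = 2, 3, … against the prime factors q ∈ {2, 3, 5} of φ(241): g is a generator iff g^(240/q) ≢ 1 for every such q.
g = 2: 2^120 ≡ 1 — hits 1, so not a primitive root.
g = 3: 3^120 ≡ 1 — hits 1, so not a primitive root.
g = 4: 4^120 ≡ 1 — hits 1, so not a primitive root.
g = 5: 5^120 ≡ 1 — hits 1, so not a primitive root.
g = 6: 6^120 ≡ 1 — hits 1, so not a primitive root.
g = 7: 7^120 ≡ 240; 7^80 ≡ 15; 7^48 ≡ 91 — none is 1, so 7 is a primitive root.
So 7 is the smallest generator of (Z/241Z)^×.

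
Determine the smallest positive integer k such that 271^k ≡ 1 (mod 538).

ord(271) | φ(538) = φ(2)·φ(269) = 1·268 = 268 = 2^2 · 67.
Divisors of 268: 1, 2, 4, 67, 134, 268.
Evaluate successive powers at the divisors of 268:
271^1 ≡ 271
271^2 ≡ 273
271^4 ≡ 285
271^67 ≡ 187
271^134 ≡ 537
271^268 ≡ 1
Therefore the multiplicative order of 271 modulo 538 is 268.

268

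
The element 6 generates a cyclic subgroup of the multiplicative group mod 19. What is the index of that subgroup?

The order of 6 must divide φ(19) = 19 − 1 = 18 = 2 · 3^2.
Divisors of 18: 1, 2, 3, 6, 9, 18.
Test each divisor d:
6^1 ≡ 6 (mod 19)
6^2 ≡ 17 (mod 19)
6^3 ≡ 7 (mod 19)
6^6 ≡ 11 (mod 19)
6^9 ≡ 1 (mod 19) ✓
The order of 6 is 9, so the subgroup it generates has 9 elements.
[(Z/19Z)^× : ⟨6⟩] = 18/9 = 2.

2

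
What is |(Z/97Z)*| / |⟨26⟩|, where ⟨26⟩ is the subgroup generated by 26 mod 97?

1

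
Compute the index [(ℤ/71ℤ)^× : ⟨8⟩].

Since 8 ∈ (Z/71Z)^×, its order divides φ(71) = 71 − 1 = 70 = 2 · 5 · 7.
Divisors of 70: 1, 2, 5, 7, 10, 14, 35, 70.
Compute 8^d (mod 71) for the divisors d until we hit 1:
8^1 ≡ 8 (mod 71)
8^2 ≡ 64 (mod 71)
8^5 ≡ 37 (mod 71)
8^7 ≡ 25 (mod 71)
8^10 ≡ 20 (mod 71)
8^14 ≡ 57 (mod 71)
8^35 ≡ 1 (mod 71) ✓
Thus |⟨8⟩| = ord(8) = 35.
Index = |(Z/71Z)^×| / |⟨8⟩| = 70 / 35 = 2.

2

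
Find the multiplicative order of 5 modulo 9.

Since 5 ∈ (Z/9Z)^×, its order divides φ(9) = φ(3^2) = 3·(3−1) = 6 = 2 · 3.
Divisors of 6: 1, 2, 3, 6.
Test each divisor d:
5^1 ≡ 5 (mod 9)
5^2 ≡ 7 (mod 9)
5^3 ≡ 8 (mod 9)
5^6 ≡ 1 (mod 9) ✓
The smallest such exponent is 6, so the order of 5 is 6.

6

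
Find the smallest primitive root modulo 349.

2

φ(349) = 349 − 1 = 348 = 2^2 · 3 · 29.
g is a primitive root iff g^(348/q) ≢ 1 (mod 349) for each prime q ∈ {2, 3, 29}.
g = 2: 2^174 ≡ 348; 2^116 ≡ 226; 2^12 ≡ 257 — none is 1, so 2 is a primitive root.
So 2 is the smallest generator of (Z/349Z)^×.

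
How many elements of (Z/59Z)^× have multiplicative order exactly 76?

φ(59) = 59 − 1 = 58 = 2 · 29.
(Z/59Z)^× is cyclic (|G| = 58); a cyclic group of order m has exactly φ(d) elements of each order d | m, and none otherwise.
Since 76 ∤ 58, the count is 0.

0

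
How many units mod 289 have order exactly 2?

1

φ(289) = φ(17^2) = 17·(17−1) = 272 = 2^4 · 17.
(Z/289Z)^× is cyclic (|G| = 272); a cyclic group of order m has exactly φ(d) elements of each order d | m, and none otherwise.
2 | 272, and φ(2) = 2 − 1 = 1.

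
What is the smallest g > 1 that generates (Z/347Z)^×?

φ(347) = 347 − 1 = 346 = 2 · 173.
g is a primitive root iff g^(346/q) ≢ 1 (mod 347) for each prime q ∈ {2, 173}.
g = 2: 2^173 ≡ 346; 2^2 ≡ 4 — none is 1, so 2 is a primitive root.
Hence the least primitive root of 347 is 2.

2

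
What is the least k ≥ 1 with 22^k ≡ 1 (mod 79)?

13

The order of 22 must divide φ(79) = 79 − 1 = 78 = 2 · 3 · 13.
Divisors of 78: 1, 2, 3, 6, 13, 26, 39, 78.
Test each divisor d:
22^1 ≡ 22
22^2 ≡ 10
22^3 ≡ 62
22^6 ≡ 52
22^13 ≡ 1
So ord_79(22) = 13.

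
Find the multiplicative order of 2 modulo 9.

The order of 2 must divide φ(9) = φ(3^2) = 3·(3−1) = 6 = 2 · 3.
Divisors of 6: 1, 2, 3, 6.
Compute 2^d (mod 9) for the divisors d until we hit 1:
2^1 ≡ 2
2^2 ≡ 4
2^3 ≡ 8
2^6 ≡ 1
Therefore the multiplicative order of 2 modulo 9 is 6.

6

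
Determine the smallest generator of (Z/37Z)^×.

2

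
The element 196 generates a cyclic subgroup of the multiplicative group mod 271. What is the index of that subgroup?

2

ord(196) | φ(271) = 271 − 1 = 270 = 2 · 3^3 · 5.
Divisors of 270: 1, 2, 3, 5, 6, 9, 10, 15, 18, 27, 30, 45, 54, 90, 135, 270.
Evaluate successive powers at the divisors of 270:
196^1 ≡ 196
196^2 ≡ 205
196^3 ≡ 72
196^5 ≡ 126
196^6 ≡ 35
196^9 ≡ 81
196^10 ≡ 158
196^15 ≡ 125
196^18 ≡ 57
196^27 ≡ 10
196^30 ≡ 178
196^45 ≡ 28
196^54 ≡ 100
196^90 ≡ 242
196^135 ≡ 1
So ord_271(196) = 135, hence |⟨196⟩| = 135.
The index is φ(271) / ord(196) = 270 / 135 = 2.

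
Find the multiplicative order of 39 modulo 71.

The order of 39 must divide φ(71) = 71 − 1 = 70 = 2 · 5 · 7.
Divisors of 70: 1, 2, 5, 7, 10, 14, 35, 70.
Compute 39^d (mod 71) for the divisors d until we hit 1:
39^1 ≡ 39 (mod 71)
39^2 ≡ 30 (mod 71)
39^5 ≡ 26 (mod 71)
39^7 ≡ 70 (mod 71)
39^10 ≡ 37 (mod 71)
39^14 ≡ 1 (mod 71) ✓
So ord_71(39) = 14.

14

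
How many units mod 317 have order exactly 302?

φ(317) = 317 − 1 = 316 = 2^2 · 79.
(Z/317Z)^× is cyclic (|G| = 316); a cyclic group of order m has exactly φ(d) elements of each order d | m, and none otherwise.
Here 316 is not a multiple of 302, so there are no elements of order 302.

0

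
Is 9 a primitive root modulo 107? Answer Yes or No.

φ(107) = 107 − 1 = 106 = 2 · 53.
9 is a primitive root mod 107 iff 9^(φ(107)/q) ≢ 1 for every prime q | φ(107), i.e. q ∈ {2, 53}.
9^53 ≡ 1 (mod 107)  [q = 2: ≡ 1 ✗]
9^2 ≡ 81 (mod 107)  [q = 53: ≢ 1 ✓]
The check at q = 2 fails, so 9 generates a proper subgroup.

No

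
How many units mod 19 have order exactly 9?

6

φ(19) = 19 − 1 = 18 = 2 · 3^2.
Since (Z/19Z)^× is cyclic of order 18, the number of elements of order d is φ(d) when d | 18 and 0 otherwise.
9 = 3^2 divides 18, and φ(9) = 6.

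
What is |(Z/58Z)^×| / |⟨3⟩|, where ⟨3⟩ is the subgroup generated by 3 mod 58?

1

Since 3 ∈ (Z/58Z)^×, its order divides φ(58) = φ(2)·φ(29) = 1·28 = 28 = 2^2 · 7.
Divisors of 28: 1, 2, 4, 7, 14, 28.
Evaluate successive powers at the divisors of 28:
3^1 ≡ 3 (mod 58)
3^2 ≡ 9 (mod 58)
3^4 ≡ 23 (mod 58)
3^7 ≡ 41 (mod 58)
3^14 ≡ 57 (mod 58)
3^28 ≡ 1 (mod 58) ✓
So ord_58(3) = 28, hence |⟨3⟩| = 28.
Index = |(Z/58Z)^×| / |⟨3⟩| = 28 / 28 = 1.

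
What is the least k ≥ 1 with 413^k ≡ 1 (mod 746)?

ord(413) | φ(746) = φ(2)·φ(373) = 1·372 = 372 = 2^2 · 3 · 31.
Divisors of 372: 1, 2, 3, 4, 6, 12, 31, 62, 93, 124, 186, 372.
Evaluate successive powers at the divisors of 372:
413^1 ≡ 413 (mod 746)
413^2 ≡ 481 (mod 746)
413^3 ≡ 217 (mod 746)
413^4 ≡ 101 (mod 746)
413^6 ≡ 91 (mod 746)
413^12 ≡ 75 (mod 746)
413^31 ≡ 657 (mod 746)
413^62 ≡ 461 (mod 746)
413^93 ≡ 1 (mod 746) ✓
Hence ord(413) = 93.

93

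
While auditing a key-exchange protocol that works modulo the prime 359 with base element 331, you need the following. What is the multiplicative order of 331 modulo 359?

By Lagrange's theorem, ord_359(331) divides φ(359) = 359 − 1 = 358 = 2 · 179.
Divisors of 358: 1, 2, 179, 358.
Evaluate successive powers at the divisors of 358:
331^1 ≡ 331
331^2 ≡ 66
331^179 ≡ 1
The smallest such exponent is 179, so the order of 331 is 179.

179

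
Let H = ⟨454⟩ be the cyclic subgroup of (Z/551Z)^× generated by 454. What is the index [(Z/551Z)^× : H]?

Since 454 ∈ (Z/551Z)^×, its order divides φ(551) = φ(19·29) = (19−1)·(29−1) = 18·28 = 504 = 2^3 · 3^2 · 7.
Divisors of 504: 1, 2, 3, 4, 6, 7, 8, 9, 12, 14, 18, 21, 24, 28, 36, 42, 56, 63, 72, 84, 126, 168, 252, 504.
Evaluate successive powers at the divisors of 504:
454^1 ≡ 454 (mod 551)
454^2 ≡ 42 (mod 551)
454^3 ≡ 334 (mod 551)
454^4 ≡ 111 (mod 551)
454^6 ≡ 254 (mod 551)
454^7 ≡ 157 (mod 551)
454^8 ≡ 199 (mod 551)
454^9 ≡ 533 (mod 551)
454^12 ≡ 49 (mod 551)
454^14 ≡ 405 (mod 551)
454^18 ≡ 324 (mod 551)
454^21 ≡ 220 (mod 551)
454^24 ≡ 197 (mod 551)
454^28 ≡ 378 (mod 551)
454^36 ≡ 286 (mod 551)
454^42 ≡ 463 (mod 551)
454^56 ≡ 175 (mod 551)
454^63 ≡ 476 (mod 551)
454^72 ≡ 248 (mod 551)
454^84 ≡ 30 (mod 551)
454^126 ≡ 115 (mod 551)
454^168 ≡ 349 (mod 551)
454^252 ≡ 1 (mod 551) ✓
Thus |⟨454⟩| = ord(454) = 252.
The index is φ(551) / ord(454) = 504 / 252 = 2.

2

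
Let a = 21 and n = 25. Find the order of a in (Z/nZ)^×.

By Lagrange's theorem, ord_25(21) divides φ(25) = φ(5^2) = 5·(5−1) = 20 = 2^2 · 5.
Divisors of 20: 1, 2, 4, 5, 10, 20.
Compute 21^d (mod 25) for the divisors d until we hit 1:
21^1 ≡ 21 (mod 25)
21^2 ≡ 16 (mod 25)
21^4 ≡ 6 (mod 25)
21^5 ≡ 1 (mod 25) ✓
Hence ord(21) = 5.

5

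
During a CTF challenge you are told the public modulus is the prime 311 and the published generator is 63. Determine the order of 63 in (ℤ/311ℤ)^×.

155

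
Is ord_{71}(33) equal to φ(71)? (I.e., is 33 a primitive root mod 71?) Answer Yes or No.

φ(71) = 71 − 1 = 70 = 2 · 5 · 7.
Test 33^(70/q) mod 71 for each prime factor q of 70:
33^35 ≡ 70 (mod 71)  [q = 2: ≢ 1 ✓]
33^14 ≡ 5 (mod 71)  [q = 5: ≢ 1 ✓]
33^10 ≡ 45 (mod 71)  [q = 7: ≢ 1 ✓]
None equal 1, so ord_71(33) = 70: 33 is a primitive root.

Yes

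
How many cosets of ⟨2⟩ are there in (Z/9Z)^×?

Since 2 ∈ (Z/9Z)^×, its order divides φ(9) = φ(3^2) = 3·(3−1) = 6 = 2 · 3.
Divisors of 6: 1, 2, 3, 6.
Compute 2^d (mod 9) for the divisors d until we hit 1:
2^1 ≡ 2 (mod 9)
2^2 ≡ 4 (mod 9)
2^3 ≡ 8 (mod 9)
2^6 ≡ 1 (mod 9) ✓
Thus |⟨2⟩| = ord(2) = 6.
[(Z/9Z)^× : ⟨2⟩] = 6/6 = 1.

1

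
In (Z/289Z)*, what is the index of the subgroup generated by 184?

ord(184) | φ(289) = φ(17^2) = 17·(17−1) = 272 = 2^4 · 17.
Divisors of 272: 1, 2, 4, 8, 16, 17, 34, 68, 136, 272.
Check 184^d mod 289 for each divisor in increasing order:
184^1 ≡ 184 (mod 289)
184^2 ≡ 43 (mod 289)
184^4 ≡ 115 (mod 289)
184^8 ≡ 220 (mod 289)
184^16 ≡ 137 (mod 289)
184^17 ≡ 65 (mod 289)
184^34 ≡ 179 (mod 289)
184^68 ≡ 251 (mod 289)
184^136 ≡ 288 (mod 289)
184^272 ≡ 1 (mod 289) ✓
The order of 184 is 272, so the subgroup it generates has 272 elements.
[(Z/289Z)^× : ⟨184⟩] = 272/272 = 1.

1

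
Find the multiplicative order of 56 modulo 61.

15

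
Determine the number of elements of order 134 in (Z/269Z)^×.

66

φ(269) = 269 − 1 = 268 = 2^2 · 67.
Since (Z/269Z)^× is cyclic of order 268, the number of elements of order d is φ(d) when d | 268 and 0 otherwise.
134 = 2 · 67 divides 268, and φ(134) = 66.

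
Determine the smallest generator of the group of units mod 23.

φ(23) = 23 − 1 = 22 = 2 · 11.
g is a primitive root iff g^(22/q) ≢ 1 (mod 23) for each prime q ∈ {2, 11}.
g = 2: 2^11 ≡ 1 — hits 1, so not a primitive root.
g = 3: 3^11 ≡ 1 — hits 1, so not a primitive root.
g = 4: 4^11 ≡ 1 — hits 1, so not a primitive root.
g = 5: 5^11 ≡ 22; 5^2 ≡ 2 — none is 1, so 5 is a primitive root.
The smallest primitive root modulo 23 is 5.

5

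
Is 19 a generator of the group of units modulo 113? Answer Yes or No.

Yes

φ(113) = 113 − 1 = 112 = 2^4 · 7.
An element g generates (Z/113Z)^× iff g^(112/q) ≢ 1 (mod 113) for each prime q ∈ {2, 7}.
19^56 ≡ 112 (mod 113)  [q = 2: ≢ 1 ✓]
19^16 ≡ 49 (mod 113)  [q = 7: ≢ 1 ✓]
None equal 1, so ord_113(19) = 112: 19 is a primitive root.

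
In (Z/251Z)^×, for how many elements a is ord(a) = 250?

φ(251) = 251 − 1 = 250 = 2 · 5^3.
(Z/251Z)^× is cyclic (|G| = 250); a cyclic group of order m has exactly φ(d) elements of each order d | m, and none otherwise.
250 = 2 · 5^3 divides 250, and φ(250) = 100.

100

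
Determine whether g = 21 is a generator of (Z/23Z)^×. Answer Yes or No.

φ(23) = 23 − 1 = 22 = 2 · 11.
It suffices to check that the order of 21 is not a proper divisor of 22: compute 21^(22/q) for q ∈ {2, 11}.
21^11 ≡ 22 (mod 23)  [q = 2: ≢ 1 ✓]
21^2 ≡ 4 (mod 23)  [q = 11: ≢ 1 ✓]
Every test exponent gives a nontrivial residue, hence 21 generates the full group.

Yes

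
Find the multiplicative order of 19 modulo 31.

15

Since 19 ∈ (Z/31Z)^×, its order divides φ(31) = 31 − 1 = 30 = 2 · 3 · 5.
Divisors of 30: 1, 2, 3, 5, 6, 10, 15, 30.
Test each divisor d:
19^1 ≡ 19
19^2 ≡ 20
19^3 ≡ 8
19^5 ≡ 5
19^6 ≡ 2
19^10 ≡ 25
19^15 ≡ 1
Therefore the multiplicative order of 19 modulo 31 is 15.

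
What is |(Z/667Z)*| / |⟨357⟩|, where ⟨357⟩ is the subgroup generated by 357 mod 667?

4

Since 357 ∈ (Z/667Z)^×, its order divides φ(667) = φ(23·29) = (23−1)·(29−1) = 22·28 = 616 = 2^3 · 7 · 11.
Divisors of 616: 1, 2, 4, 7, 8, 11, 14, 22, 28, 44, 56, 77, 88, 154, 308, 616.
Test each divisor d:
357^1 ≡ 357 (mod 667)
357^2 ≡ 52 (mod 667)
357^4 ≡ 36 (mod 667)
357^7 ≡ 637 (mod 667)
357^8 ≡ 629 (mod 667)
357^11 ≡ 254 (mod 667)
357^14 ≡ 233 (mod 667)
357^22 ≡ 484 (mod 667)
357^28 ≡ 262 (mod 667)
357^44 ≡ 139 (mod 667)
357^56 ≡ 610 (mod 667)
357^77 ≡ 231 (mod 667)
357^88 ≡ 645 (mod 667)
357^154 ≡ 1 (mod 667) ✓
The order of 357 is 154, so the subgroup it generates has 154 elements.
[(Z/667Z)^× : ⟨357⟩] = 616/154 = 4.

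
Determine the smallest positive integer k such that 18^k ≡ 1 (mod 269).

The order of 18 must divide φ(269) = 269 − 1 = 268 = 2^2 · 67.
Divisors of 268: 1, 2, 4, 67, 134, 268.
Check 18^d mod 269 for each divisor in increasing order:
18^1 ≡ 18 (mod 269)
18^2 ≡ 55 (mod 269)
18^4 ≡ 66 (mod 269)
18^67 ≡ 82 (mod 269)
18^134 ≡ 268 (mod 269)
18^268 ≡ 1 (mod 269) ✓
Hence ord(18) = 268.

268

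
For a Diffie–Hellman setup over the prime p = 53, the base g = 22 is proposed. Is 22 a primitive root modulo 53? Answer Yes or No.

Yes

φ(53) = 53 − 1 = 52 = 2^2 · 13.
An element g generates (Z/53Z)^× iff g^(52/q) ≢ 1 (mod 53) for each prime q ∈ {2, 13}.
22^26 ≡ 52 (mod 53)  [q = 2: ≢ 1 ✓]
22^4 ≡ 49 (mod 53)  [q = 13: ≢ 1 ✓]
None equal 1, so ord_53(22) = 52: 22 is a primitive root.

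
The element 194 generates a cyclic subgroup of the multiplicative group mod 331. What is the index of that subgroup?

2

The order of 194 must divide φ(331) = 331 − 1 = 330 = 2 · 3 · 5 · 11.
Divisors of 330: 1, 2, 3, 5, 6, 10, 11, 15, 22, 30, 33, 55, 66, 110, 165, 330.
Check 194^d mod 331 for each divisor in increasing order:
194^1 ≡ 194
194^2 ≡ 233
194^3 ≡ 186
194^5 ≡ 308
194^6 ≡ 172
194^10 ≡ 198
194^11 ≡ 16
194^15 ≡ 80
194^22 ≡ 256
194^30 ≡ 111
194^33 ≡ 124
194^55 ≡ 299
194^66 ≡ 150
194^110 ≡ 31
194^165 ≡ 1
So ord_331(194) = 165, hence |⟨194⟩| = 165.
The index is φ(331) / ord(194) = 330 / 165 = 2.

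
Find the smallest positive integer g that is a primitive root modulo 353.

φ(353) = 353 − 1 = 352 = 2^5 · 11.
Test candidates g = 2, 3, … against the prime factors q ∈ {2, 11} of φ(353): g is a generator iff g^(352/q) ≢ 1 for every such q.
g = 2: 2^176 ≡ 1 — hits 1, so not a primitive root.
g = 3: 3^176 ≡ 352; 3^32 ≡ 140 — none is 1, so 3 is a primitive root.
Hence the least primitive root of 353 is 3.

3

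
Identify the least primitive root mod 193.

5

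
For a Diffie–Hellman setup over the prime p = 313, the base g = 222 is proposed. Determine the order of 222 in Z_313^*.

312

ord(222) | φ(313) = 313 − 1 = 312 = 2^3 · 3 · 13.
Divisors of 312: 1, 2, 3, 4, 6, 8, 12, 13, 24, 26, 39, 52, 78, 104, 156, 312.
Test each divisor d:
222^1 ≡ 222 (mod 313)
222^2 ≡ 143 (mod 313)
222^3 ≡ 133 (mod 313)
222^4 ≡ 104 (mod 313)
222^6 ≡ 161 (mod 313)
222^8 ≡ 174 (mod 313)
222^12 ≡ 255 (mod 313)
222^13 ≡ 270 (mod 313)
222^24 ≡ 234 (mod 313)
222^26 ≡ 284 (mod 313)
222^39 ≡ 308 (mod 313)
222^52 ≡ 215 (mod 313)
222^78 ≡ 25 (mod 313)
222^104 ≡ 214 (mod 313)
222^156 ≡ 312 (mod 313)
222^312 ≡ 1 (mod 313) ✓
Hence ord(222) = 312.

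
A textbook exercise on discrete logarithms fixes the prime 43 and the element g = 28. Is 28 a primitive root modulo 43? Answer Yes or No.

Yes

φ(43) = 43 − 1 = 42 = 2 · 3 · 7.
Test 28^(42/q) mod 43 for each prime factor q of 42:
28^21 ≡ 42 (mod 43)  [q = 2: ≢ 1 ✓]
28^14 ≡ 6 (mod 43)  [q = 3: ≢ 1 ✓]
28^6 ≡ 11 (mod 43)  [q = 7: ≢ 1 ✓]
All checks pass, so 28 has order 42 and is a primitive root modulo 43.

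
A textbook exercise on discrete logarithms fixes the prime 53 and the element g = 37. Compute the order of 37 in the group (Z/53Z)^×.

The order of 37 must divide φ(53) = 53 − 1 = 52 = 2^2 · 13.
Divisors of 52: 1, 2, 4, 13, 26, 52.
Compute 37^d (mod 53) for the divisors d until we hit 1:
37^1 ≡ 37 (mod 53)
37^2 ≡ 44 (mod 53)
37^4 ≡ 28 (mod 53)
37^13 ≡ 52 (mod 53)
37^26 ≡ 1 (mod 53) ✓
So ord_53(37) = 26.

26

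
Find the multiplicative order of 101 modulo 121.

ord(101) | φ(121) = φ(11^2) = 11·(11−1) = 110 = 2 · 5 · 11.
Divisors of 110: 1, 2, 5, 10, 11, 22, 55, 110.
Check 101^d mod 121 for each divisor in increasing order:
101^1 ≡ 101 (mod 121)
101^2 ≡ 37 (mod 121)
101^5 ≡ 87 (mod 121)
101^10 ≡ 67 (mod 121)
101^11 ≡ 112 (mod 121)
101^22 ≡ 81 (mod 121)
101^55 ≡ 120 (mod 121)
101^110 ≡ 1 (mod 121) ✓
Therefore the multiplicative order of 101 modulo 121 is 110.

110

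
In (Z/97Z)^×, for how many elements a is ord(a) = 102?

φ(97) = 97 − 1 = 96 = 2^5 · 3.
Since (Z/97Z)^× is cyclic of order 96, the number of elements of order d is φ(d) when d | 96 and 0 otherwise.
Here 96 is not a multiple of 102, so there are no elements of order 102.

0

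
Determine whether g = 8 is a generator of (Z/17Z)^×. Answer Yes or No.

φ(17) = 17 − 1 = 16 = 2^4.
Test 8^(16/q) mod 17 for each prime factor q of 16:
8^8 ≡ 1 (mod 17)  [q = 2: ≡ 1 ✗]
8^8 ≡ 1 shows ord(8) | 8, strictly less than φ(17); not a primitive root.

No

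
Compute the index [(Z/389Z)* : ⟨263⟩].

1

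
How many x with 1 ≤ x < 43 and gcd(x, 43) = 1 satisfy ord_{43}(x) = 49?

φ(43) = 43 − 1 = 42 = 2 · 3 · 7.
(Z/43Z)^× is cyclic (|G| = 42); a cyclic group of order m has exactly φ(d) elements of each order d | m, and none otherwise.
Since 49 ∤ 42, the count is 0.

0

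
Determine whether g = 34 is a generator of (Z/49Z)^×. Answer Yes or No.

No

φ(49) = φ(7^2) = 7·(7−1) = 42 = 2 · 3 · 7.
It suffices to check that the order of 34 is not a proper divisor of 42: compute 34^(42/q) for q ∈ {2, 3, 7}.
34^21 ≡ 48 (mod 49)  [q = 2: ≢ 1 ✓]
34^14 ≡ 1 (mod 49)  [q = 3: ≡ 1 ✗]
34^6 ≡ 36 (mod 49)  [q = 7: ≢ 1 ✓]
The check at q = 3 fails, so 34 generates a proper subgroup.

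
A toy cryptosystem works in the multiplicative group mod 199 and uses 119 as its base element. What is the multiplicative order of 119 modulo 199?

Since 119 ∈ (Z/199Z)^×, its order divides φ(199) = 199 − 1 = 198 = 2 · 3^2 · 11.
Divisors of 198: 1, 2, 3, 6, 9, 11, 18, 22, 33, 66, 99, 198.
Evaluate successive powers at the divisors of 198:
119^1 ≡ 119 (mod 199)
119^2 ≡ 32 (mod 199)
119^3 ≡ 27 (mod 199)
119^6 ≡ 132 (mod 199)
119^9 ≡ 181 (mod 199)
119^11 ≡ 21 (mod 199)
119^18 ≡ 125 (mod 199)
119^22 ≡ 43 (mod 199)
119^33 ≡ 107 (mod 199)
119^66 ≡ 106 (mod 199)
119^99 ≡ 198 (mod 199)
119^198 ≡ 1 (mod 199) ✓
Therefore the multiplicative order of 119 modulo 199 is 198.

198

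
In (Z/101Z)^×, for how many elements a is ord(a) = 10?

4

φ(101) = 101 − 1 = 100 = 2^2 · 5^2.
(Z/101Z)^× is cyclic (|G| = 100); a cyclic group of order m has exactly φ(d) elements of each order d | m, and none otherwise.
10 = 2 · 5 divides 100, and φ(10) = 4.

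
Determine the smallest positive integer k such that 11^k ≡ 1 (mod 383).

Since 11 ∈ (Z/383Z)^×, its order divides φ(383) = 383 − 1 = 382 = 2 · 191.
Divisors of 382: 1, 2, 191, 382.
Compute 11^d (mod 383) for the divisors d until we hit 1:
11^1 ≡ 11 (mod 383)
11^2 ≡ 121 (mod 383)
11^191 ≡ 382 (mod 383)
11^382 ≡ 1 (mod 383) ✓
Hence ord(11) = 382.

382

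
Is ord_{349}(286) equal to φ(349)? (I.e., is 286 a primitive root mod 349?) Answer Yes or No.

Yes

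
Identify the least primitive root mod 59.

φ(59) = 59 − 1 = 58 = 2 · 29.
g is a primitive root iff g^(58/q) ≢ 1 (mod 59) for each prime q ∈ {2, 29}.
g = 2: 2^29 ≡ 58; 2^2 ≡ 4 — none is 1, so 2 is a primitive root.
The smallest primitive root modulo 59 is 2.

2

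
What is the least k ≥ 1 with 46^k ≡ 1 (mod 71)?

10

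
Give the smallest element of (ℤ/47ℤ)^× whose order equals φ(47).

φ(47) = 47 − 1 = 46 = 2 · 23.
g is a primitive root iff g^(46/q) ≢ 1 (mod 47) for each prime q ∈ {2, 23}.
g = 2: 2^23 ≡ 1 — hits 1, so not a primitive root.
g = 3: 3^23 ≡ 1 — hits 1, so not a primitive root.
g = 4: 4^23 ≡ 1 — hits 1, so not a primitive root.
g = 5: 5^23 ≡ 46; 5^2 ≡ 25 — none is 1, so 5 is a primitive root.
Hence the least primitive root of 47 is 5.

5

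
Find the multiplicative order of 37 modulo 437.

Since 37 ∈ (Z/437Z)^×, its order divides φ(437) = φ(19·23) = (19−1)·(23−1) = 18·22 = 396 = 2^2 · 3^2 · 11.
Divisors of 396: 1, 2, 3, 4, 6, 9, 11, 12, 18, 22, 33, 36, 44, 66, 99, 132, 198, 396.
Test each divisor d:
37^1 ≡ 37 (mod 437)
37^2 ≡ 58 (mod 437)
37^3 ≡ 398 (mod 437)
37^4 ≡ 305 (mod 437)
37^6 ≡ 210 (mod 437)
37^9 ≡ 113 (mod 437)
37^11 ≡ 436 (mod 437)
37^12 ≡ 400 (mod 437)
37^18 ≡ 96 (mod 437)
37^22 ≡ 1 (mod 437) ✓
The smallest such exponent is 22, so the order of 37 is 22.

22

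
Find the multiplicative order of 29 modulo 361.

342

The order of 29 must divide φ(361) = φ(19^2) = 19·(19−1) = 342 = 2 · 3^2 · 19.
Divisors of 342: 1, 2, 3, 6, 9, 18, 19, 38, 57, 114, 171, 342.
Test each divisor d:
29^1 ≡ 29 (mod 361)
29^2 ≡ 119 (mod 361)
29^3 ≡ 202 (mod 361)
29^6 ≡ 11 (mod 361)
29^9 ≡ 56 (mod 361)
29^18 ≡ 248 (mod 361)
29^19 ≡ 333 (mod 361)
29^38 ≡ 62 (mod 361)
29^57 ≡ 69 (mod 361)
29^114 ≡ 68 (mod 361)
29^171 ≡ 360 (mod 361)
29^342 ≡ 1 (mod 361) ✓
Hence ord(29) = 342.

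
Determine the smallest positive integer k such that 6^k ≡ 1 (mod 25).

The order of 6 must divide φ(25) = φ(5^2) = 5·(5−1) = 20 = 2^2 · 5.
Divisors of 20: 1, 2, 4, 5, 10, 20.
Compute 6^d (mod 25) for the divisors d until we hit 1:
6^1 ≡ 6
6^2 ≡ 11
6^4 ≡ 21
6^5 ≡ 1
Therefore the multiplicative order of 6 modulo 25 is 5.

5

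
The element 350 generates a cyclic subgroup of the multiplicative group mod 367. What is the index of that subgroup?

2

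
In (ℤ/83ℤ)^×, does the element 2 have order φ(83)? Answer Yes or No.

φ(83) = 83 − 1 = 82 = 2 · 41.
An element g generates (Z/83Z)^× iff g^(82/q) ≢ 1 (mod 83) for each prime q ∈ {2, 41}.
2^41 ≡ 82 (mod 83)  [q = 2: ≢ 1 ✓]
2^2 ≡ 4 (mod 83)  [q = 41: ≢ 1 ✓]
All checks pass, so 2 has order 82 and is a primitive root modulo 83.

Yes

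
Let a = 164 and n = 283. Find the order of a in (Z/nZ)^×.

By Lagrange's theorem, ord_283(164) divides φ(283) = 283 − 1 = 282 = 2 · 3 · 47.
Divisors of 282: 1, 2, 3, 6, 47, 94, 141, 282.
Test each divisor d:
164^1 ≡ 164 (mod 283)
164^2 ≡ 11 (mod 283)
164^3 ≡ 106 (mod 283)
164^6 ≡ 199 (mod 283)
164^47 ≡ 44 (mod 283)
164^94 ≡ 238 (mod 283)
164^141 ≡ 1 (mod 283) ✓
So ord_283(164) = 141.

141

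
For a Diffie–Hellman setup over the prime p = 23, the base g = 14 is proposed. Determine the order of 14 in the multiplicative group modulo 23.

22

ord(14) | φ(23) = 23 − 1 = 22 = 2 · 11.
Divisors of 22: 1, 2, 11, 22.
Check 14^d mod 23 for each divisor in increasing order:
14^1 ≡ 14
14^2 ≡ 12
14^11 ≡ 22
14^22 ≡ 1
Therefore the multiplicative order of 14 modulo 23 is 22.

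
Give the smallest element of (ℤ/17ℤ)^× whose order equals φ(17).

φ(17) = 17 − 1 = 16 = 2^4.
Test candidates g = 2, 3, … against the prime factors q ∈ {2} of φ(17): g is a generator iff g^(16/q) ≢ 1 for every such q.
g = 2: 2^8 ≡ 1 — hits 1, so not a primitive root.
g = 3: 3^8 ≡ 16 — none is 1, so 3 is a primitive root.
Hence the least primitive root of 17 is 3.

3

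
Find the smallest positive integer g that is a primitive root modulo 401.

3

φ(401) = 401 − 1 = 400 = 2^4 · 5^2.
g is a primitive root iff g^(400/q) ≢ 1 (mod 401) for each prime q ∈ {2, 5}.
g = 2: 2^200 ≡ 1 — hits 1, so not a primitive root.
g = 3: 3^200 ≡ 400; 3^80 ≡ 72 — none is 1, so 3 is a primitive root.
The smallest primitive root modulo 401 is 3.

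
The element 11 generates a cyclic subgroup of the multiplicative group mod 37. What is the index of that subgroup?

6

ord(11) | φ(37) = 37 − 1 = 36 = 2^2 · 3^2.
Divisors of 36: 1, 2, 3, 4, 6, 9, 12, 18, 36.
Evaluate successive powers at the divisors of 36:
11^1 ≡ 11 (mod 37)
11^2 ≡ 10 (mod 37)
11^3 ≡ 36 (mod 37)
11^4 ≡ 26 (mod 37)
11^6 ≡ 1 (mod 37) ✓
So ord_37(11) = 6, hence |⟨11⟩| = 6.
[(Z/37Z)^× : ⟨11⟩] = 36/6 = 6.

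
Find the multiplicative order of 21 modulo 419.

209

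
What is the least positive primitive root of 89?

φ(89) = 89 − 1 = 88 = 2^3 · 11.
Test candidates g = 2, 3, … against the prime factors q ∈ {2, 11} of φ(89): g is a generator iff g^(88/q) ≢ 1 for every such q.
g = 2: 2^44 ≡ 1 — hits 1, so not a primitive root.
g = 3: 3^44 ≡ 88; 3^8 ≡ 64 — none is 1, so 3 is a primitive root.
So 3 is the smallest generator of (Z/89Z)^×.

3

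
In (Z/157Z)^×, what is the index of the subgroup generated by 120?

The order of 120 must divide φ(157) = 157 − 1 = 156 = 2^2 · 3 · 13.
Divisors of 156: 1, 2, 3, 4, 6, 12, 13, 26, 39, 52, 78, 156.
Test each divisor d:
120^1 ≡ 120
120^2 ≡ 113
120^3 ≡ 58
120^4 ≡ 52
120^6 ≡ 67
120^12 ≡ 93
120^13 ≡ 13
120^26 ≡ 12
120^39 ≡ 156
120^52 ≡ 144
120^78 ≡ 1
Thus |⟨120⟩| = ord(120) = 78.
[(Z/157Z)^× : ⟨120⟩] = 156/78 = 2.

2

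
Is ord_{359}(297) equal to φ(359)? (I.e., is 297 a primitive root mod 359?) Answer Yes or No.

No

φ(359) = 359 − 1 = 358 = 2 · 179.
Test 297^(358/q) mod 359 for each prime factor q of 358:
297^179 ≡ 1 (mod 359)  [q = 2: ≡ 1 ✗]
297^2 ≡ 254 (mod 359)  [q = 179: ≢ 1 ✓]
Since 297^179 ≡ 1, the order of 297 divides 179 < 358, so 297 is not a primitive root.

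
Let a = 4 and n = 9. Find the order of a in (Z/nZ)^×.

3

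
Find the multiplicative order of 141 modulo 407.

90

By Lagrange's theorem, ord_407(141) divides φ(407) = φ(11·37) = (11−1)·(37−1) = 10·36 = 360 = 2^3 · 3^2 · 5.
Divisors of 360: 1, 2, 3, 4, 5, 6, 8, 9, 10, 12, 15, 18, 20, 24, 30, 36, 40, 45, 60, 72, 90, 120, 180, 360.
Test each divisor d:
141^1 ≡ 141
141^2 ≡ 345
141^3 ≡ 212
141^4 ≡ 181
141^5 ≡ 287
141^6 ≡ 174
141^8 ≡ 201
141^9 ≡ 258
141^10 ≡ 155
141^12 ≡ 158
141^15 ≡ 122
141^18 ≡ 223
141^20 ≡ 12
141^24 ≡ 137
141^30 ≡ 232
141^36 ≡ 75
141^40 ≡ 144
141^45 ≡ 221
141^60 ≡ 100
141^72 ≡ 334
141^90 ≡ 1
Therefore the multiplicative order of 141 modulo 407 is 90.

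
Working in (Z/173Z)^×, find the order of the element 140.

43

The order of 140 must divide φ(173) = 173 − 1 = 172 = 2^2 · 43.
Divisors of 172: 1, 2, 4, 43, 86, 172.
Check 140^d mod 173 for each divisor in increasing order:
140^1 ≡ 140 (mod 173)
140^2 ≡ 51 (mod 173)
140^4 ≡ 6 (mod 173)
140^43 ≡ 1 (mod 173) ✓
Therefore the multiplicative order of 140 modulo 173 is 43.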